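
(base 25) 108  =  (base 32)jp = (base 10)633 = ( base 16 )279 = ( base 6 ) 2533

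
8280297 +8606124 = 16886421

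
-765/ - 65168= 765/65168 = 0.01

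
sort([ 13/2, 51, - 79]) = [- 79 , 13/2  ,  51]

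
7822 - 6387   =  1435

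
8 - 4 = 4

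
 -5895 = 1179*( - 5 ) 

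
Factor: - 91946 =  - 2^1*31^1 * 1483^1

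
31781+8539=40320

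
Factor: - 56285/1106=-2^( - 1)*5^1 * 7^(-1)*79^(-1 )*11257^1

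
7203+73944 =81147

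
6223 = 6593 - 370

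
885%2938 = 885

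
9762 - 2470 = 7292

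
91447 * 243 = 22221621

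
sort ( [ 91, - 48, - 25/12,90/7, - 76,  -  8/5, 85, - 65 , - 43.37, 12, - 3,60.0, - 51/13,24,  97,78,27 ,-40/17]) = [ - 76, - 65, - 48,- 43.37, - 51/13, - 3, - 40/17, - 25/12,  -  8/5, 12, 90/7, 24,27 , 60.0 , 78,85, 91,97 ]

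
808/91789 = 808/91789 = 0.01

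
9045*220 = 1989900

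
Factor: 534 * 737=393558= 2^1*3^1*11^1*67^1 *89^1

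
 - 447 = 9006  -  9453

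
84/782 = 42/391  =  0.11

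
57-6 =51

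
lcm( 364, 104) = 728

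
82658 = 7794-- 74864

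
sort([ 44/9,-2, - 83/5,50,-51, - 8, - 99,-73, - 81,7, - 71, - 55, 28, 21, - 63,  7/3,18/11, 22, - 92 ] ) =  [ - 99, - 92, - 81, - 73, - 71, - 63, - 55, - 51, - 83/5 , - 8, - 2, 18/11,7/3,44/9, 7,21,22,28, 50] 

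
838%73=35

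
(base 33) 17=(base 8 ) 50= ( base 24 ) 1G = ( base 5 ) 130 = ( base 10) 40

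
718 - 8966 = -8248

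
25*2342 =58550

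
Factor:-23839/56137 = -31^1*73^ (  -  1) = -  31/73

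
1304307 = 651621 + 652686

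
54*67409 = 3640086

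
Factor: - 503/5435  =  - 5^ ( - 1)*503^1*1087^( - 1)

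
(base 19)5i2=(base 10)2149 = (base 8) 4145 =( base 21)4I7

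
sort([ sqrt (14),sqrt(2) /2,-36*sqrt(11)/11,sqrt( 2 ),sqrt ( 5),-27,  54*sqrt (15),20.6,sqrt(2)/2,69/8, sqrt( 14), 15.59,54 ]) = [ - 27,-36*sqrt( 11)/11, sqrt(2)/2,sqrt( 2)/2,sqrt( 2), sqrt(5),sqrt( 14), sqrt( 14),69/8, 15.59,20.6,  54,54 * sqrt(15 ) ] 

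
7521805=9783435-2261630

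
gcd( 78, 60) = 6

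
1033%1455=1033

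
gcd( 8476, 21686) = 2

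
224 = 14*16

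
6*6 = 36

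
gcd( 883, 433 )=1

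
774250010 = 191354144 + 582895866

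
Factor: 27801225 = 3^4*5^2* 13729^1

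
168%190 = 168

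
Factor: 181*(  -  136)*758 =-18658928 = - 2^4*17^1*181^1 * 379^1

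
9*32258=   290322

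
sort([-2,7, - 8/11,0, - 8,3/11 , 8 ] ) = [ - 8, - 2, - 8/11,0 , 3/11,7,8 ]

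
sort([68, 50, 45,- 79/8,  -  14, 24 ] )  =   [ - 14 , - 79/8 , 24, 45, 50,68 ]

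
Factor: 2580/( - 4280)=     -  2^( - 1)*3^1*43^1*107^( - 1) = - 129/214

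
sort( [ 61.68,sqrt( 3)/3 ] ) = [sqrt( 3 ) /3, 61.68] 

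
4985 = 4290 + 695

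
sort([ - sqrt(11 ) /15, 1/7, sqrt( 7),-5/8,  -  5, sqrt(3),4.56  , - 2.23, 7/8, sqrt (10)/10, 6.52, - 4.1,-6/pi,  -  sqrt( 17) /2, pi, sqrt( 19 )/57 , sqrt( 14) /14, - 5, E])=[ - 5, - 5 , - 4.1, - 2.23, - sqrt( 17) /2,-6/pi,-5/8,-sqrt( 11)/15, sqrt(19 )/57, 1/7, sqrt( 14 ) /14,sqrt( 10) /10,7/8, sqrt(3), sqrt( 7) , E,pi, 4.56,6.52]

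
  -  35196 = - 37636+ 2440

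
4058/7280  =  2029/3640 =0.56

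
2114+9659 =11773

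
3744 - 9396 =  - 5652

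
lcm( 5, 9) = 45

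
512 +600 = 1112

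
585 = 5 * 117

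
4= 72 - 68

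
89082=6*14847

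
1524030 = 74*20595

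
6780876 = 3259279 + 3521597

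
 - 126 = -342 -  - 216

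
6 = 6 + 0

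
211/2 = 211/2 = 105.50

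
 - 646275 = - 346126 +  - 300149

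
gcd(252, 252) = 252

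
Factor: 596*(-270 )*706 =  - 2^4*3^3*5^1*149^1 * 353^1 = - 113609520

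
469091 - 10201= 458890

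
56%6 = 2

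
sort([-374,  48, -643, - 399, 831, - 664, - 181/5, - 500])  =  [  -  664, - 643,-500 ,  -  399, - 374,-181/5,48 , 831]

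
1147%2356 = 1147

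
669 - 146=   523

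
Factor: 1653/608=87/32 = 2^( - 5 )*3^1*29^1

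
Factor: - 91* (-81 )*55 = 3^4*5^1*7^1 * 11^1*13^1 = 405405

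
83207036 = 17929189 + 65277847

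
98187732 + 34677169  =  132864901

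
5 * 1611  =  8055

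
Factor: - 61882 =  - 2^1 * 30941^1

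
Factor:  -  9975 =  -3^1*5^2*7^1*19^1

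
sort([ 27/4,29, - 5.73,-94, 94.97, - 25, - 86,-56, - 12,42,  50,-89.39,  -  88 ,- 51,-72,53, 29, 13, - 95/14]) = [ - 94, - 89.39, - 88, - 86,- 72,-56, - 51,-25, - 12, - 95/14, - 5.73, 27/4, 13, 29,29,42,  50, 53, 94.97]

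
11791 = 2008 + 9783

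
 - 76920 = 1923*( - 40 ) 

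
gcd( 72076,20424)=148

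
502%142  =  76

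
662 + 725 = 1387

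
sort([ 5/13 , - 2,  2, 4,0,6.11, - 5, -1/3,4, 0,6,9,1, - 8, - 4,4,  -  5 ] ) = [ - 8 , - 5  , - 5, - 4, -2, - 1/3, 0 , 0,  5/13, 1, 2,4,4,4,6, 6.11,9 ] 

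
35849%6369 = 4004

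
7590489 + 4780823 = 12371312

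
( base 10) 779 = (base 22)1D9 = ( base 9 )1055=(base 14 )3d9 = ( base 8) 1413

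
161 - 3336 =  - 3175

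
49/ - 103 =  - 49/103 = -0.48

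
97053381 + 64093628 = 161147009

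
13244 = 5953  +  7291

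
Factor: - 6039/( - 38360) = 2^( - 3)*3^2*5^(-1 )*7^(-1) *11^1*61^1*137^(  -  1)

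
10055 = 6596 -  - 3459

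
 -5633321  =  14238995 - 19872316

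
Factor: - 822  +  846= 24=2^3*3^1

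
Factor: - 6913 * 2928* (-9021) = 182596442544=2^4 * 3^2 *31^2*61^1*  97^1*223^1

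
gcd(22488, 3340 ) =4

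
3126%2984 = 142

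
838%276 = 10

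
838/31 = 27 + 1/31 = 27.03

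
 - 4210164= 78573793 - 82783957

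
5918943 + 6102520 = 12021463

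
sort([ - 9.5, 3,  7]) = [ - 9.5,  3, 7] 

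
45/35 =1 + 2/7= 1.29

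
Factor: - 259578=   -  2^1*3^3*11^1 * 19^1 * 23^1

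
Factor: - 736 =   -  2^5*23^1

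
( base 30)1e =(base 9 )48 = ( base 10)44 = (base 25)1j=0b101100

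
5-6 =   -  1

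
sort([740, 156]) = [ 156, 740 ]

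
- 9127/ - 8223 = 9127/8223  =  1.11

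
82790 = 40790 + 42000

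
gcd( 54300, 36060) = 60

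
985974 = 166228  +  819746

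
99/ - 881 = -99/881 =- 0.11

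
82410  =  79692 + 2718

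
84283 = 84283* 1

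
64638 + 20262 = 84900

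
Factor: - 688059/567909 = - 709^( - 1 )*859^1 = - 859/709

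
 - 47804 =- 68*703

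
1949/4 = 1949/4 = 487.25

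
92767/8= 92767/8= 11595.88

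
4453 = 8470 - 4017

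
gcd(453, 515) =1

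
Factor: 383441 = 59^1  *67^1*97^1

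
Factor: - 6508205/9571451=-5^1 * 11^1*241^1 *257^(  -  1 )*491^1*37243^( - 1)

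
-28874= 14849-43723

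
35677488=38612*924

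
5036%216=68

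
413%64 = 29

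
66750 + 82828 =149578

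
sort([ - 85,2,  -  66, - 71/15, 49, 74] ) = [ - 85, - 66, - 71/15,2,  49,  74] 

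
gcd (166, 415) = 83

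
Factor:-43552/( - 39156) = 10888/9789 = 2^3*3^ ( - 1 ) * 13^ ( - 1 )*251^( - 1)*1361^1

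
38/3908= 19/1954 = 0.01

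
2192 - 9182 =-6990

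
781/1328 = 781/1328 = 0.59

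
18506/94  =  196 + 41/47= 196.87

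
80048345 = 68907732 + 11140613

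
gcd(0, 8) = 8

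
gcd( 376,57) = 1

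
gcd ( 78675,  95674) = 1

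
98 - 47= 51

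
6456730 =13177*490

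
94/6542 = 47/3271 = 0.01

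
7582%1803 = 370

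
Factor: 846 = 2^1 * 3^2* 47^1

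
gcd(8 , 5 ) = 1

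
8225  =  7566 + 659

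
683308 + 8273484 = 8956792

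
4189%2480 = 1709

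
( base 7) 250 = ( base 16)85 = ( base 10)133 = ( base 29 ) 4h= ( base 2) 10000101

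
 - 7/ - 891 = 7/891  =  0.01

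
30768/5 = 30768/5 = 6153.60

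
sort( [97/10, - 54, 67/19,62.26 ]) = [ - 54,67/19,97/10,62.26]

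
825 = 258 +567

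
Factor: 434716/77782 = 217358/38891 = 2^1 *191^1 * 569^1 * 38891^( - 1)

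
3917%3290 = 627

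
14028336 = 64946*216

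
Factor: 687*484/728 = 2^(-1 )*3^1*7^( - 1)*11^2*13^( - 1 )*229^1 =83127/182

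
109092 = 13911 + 95181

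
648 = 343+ 305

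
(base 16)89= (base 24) 5h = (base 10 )137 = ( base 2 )10001001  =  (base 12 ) b5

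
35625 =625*57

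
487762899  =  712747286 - 224984387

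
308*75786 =23342088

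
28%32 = 28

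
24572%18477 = 6095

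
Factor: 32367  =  3^1*10789^1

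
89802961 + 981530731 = 1071333692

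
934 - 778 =156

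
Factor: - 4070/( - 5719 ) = 2^1*5^1*7^( - 1)*11^1*19^(-1)*37^1*43^( - 1)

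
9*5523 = 49707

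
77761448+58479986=136241434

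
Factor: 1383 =3^1 *461^1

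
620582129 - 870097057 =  - 249514928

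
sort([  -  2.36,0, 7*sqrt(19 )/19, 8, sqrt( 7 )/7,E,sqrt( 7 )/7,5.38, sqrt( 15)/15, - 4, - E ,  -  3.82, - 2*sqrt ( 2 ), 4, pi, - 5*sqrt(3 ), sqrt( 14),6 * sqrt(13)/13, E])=[ - 5*sqrt( 3 ),-4, - 3.82,-2*sqrt(2), - E, - 2.36,0, sqrt(15) /15, sqrt ( 7 )/7, sqrt ( 7)/7, 7* sqrt(19)/19, 6 *sqrt ( 13 )/13,  E,E, pi, sqrt ( 14),  4, 5.38, 8] 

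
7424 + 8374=15798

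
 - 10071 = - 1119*9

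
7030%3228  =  574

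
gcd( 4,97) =1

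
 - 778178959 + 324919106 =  - 453259853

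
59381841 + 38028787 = 97410628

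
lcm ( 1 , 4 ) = 4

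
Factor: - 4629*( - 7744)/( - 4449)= - 2^6*11^2*1483^( - 1)*1543^1 = - 11948992/1483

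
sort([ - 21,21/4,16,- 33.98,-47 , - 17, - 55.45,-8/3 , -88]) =[  -  88,  -  55.45, - 47,-33.98,-21, - 17,-8/3,21/4 , 16]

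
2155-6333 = -4178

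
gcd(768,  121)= 1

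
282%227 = 55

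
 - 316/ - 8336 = 79/2084= 0.04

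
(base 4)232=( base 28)1i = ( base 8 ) 56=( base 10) 46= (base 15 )31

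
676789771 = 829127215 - 152337444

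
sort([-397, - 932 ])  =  [ - 932, - 397]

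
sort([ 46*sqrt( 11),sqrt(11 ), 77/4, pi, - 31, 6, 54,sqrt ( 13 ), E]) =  [ - 31,E, pi,sqrt(11), sqrt(13 ),6,77/4, 54, 46*sqrt(11)]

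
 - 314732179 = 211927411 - 526659590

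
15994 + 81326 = 97320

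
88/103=88/103 = 0.85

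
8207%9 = 8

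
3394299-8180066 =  - 4785767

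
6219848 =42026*148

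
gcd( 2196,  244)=244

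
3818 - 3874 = - 56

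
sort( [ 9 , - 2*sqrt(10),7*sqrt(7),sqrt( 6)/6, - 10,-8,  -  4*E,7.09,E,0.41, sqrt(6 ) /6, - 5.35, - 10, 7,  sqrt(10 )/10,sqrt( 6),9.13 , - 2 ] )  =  [ - 4*E,-10, - 10, - 8, - 2*sqrt( 10), - 5.35, - 2,  sqrt(10 ) /10,sqrt( 6) /6,sqrt(6 )/6, 0.41,sqrt(6), E,  7,7.09,9,9.13,7*sqrt ( 7)]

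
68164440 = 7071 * 9640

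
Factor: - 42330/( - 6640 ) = 51/8 = 2^( - 3)*3^1*17^1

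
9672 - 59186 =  - 49514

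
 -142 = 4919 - 5061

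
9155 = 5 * 1831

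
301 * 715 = 215215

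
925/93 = 925/93 = 9.95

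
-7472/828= -1868/207 = -9.02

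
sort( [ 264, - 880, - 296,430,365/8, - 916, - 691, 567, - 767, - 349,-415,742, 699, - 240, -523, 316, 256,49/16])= [ - 916, - 880 ,  -  767,- 691 ,-523, - 415, - 349,- 296, - 240,  49/16, 365/8,256,264,316, 430,567,699, 742]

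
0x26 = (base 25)1D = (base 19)20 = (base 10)38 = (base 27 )1B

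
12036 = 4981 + 7055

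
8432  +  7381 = 15813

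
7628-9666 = -2038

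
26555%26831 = 26555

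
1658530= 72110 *23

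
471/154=3+9/154 = 3.06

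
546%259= 28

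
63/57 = 1 + 2/19= 1.11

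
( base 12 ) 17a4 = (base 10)2860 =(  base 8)5454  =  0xb2c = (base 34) 2g4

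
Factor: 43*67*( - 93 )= - 3^1*31^1*43^1*67^1 = - 267933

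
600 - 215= 385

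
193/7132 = 193/7132 = 0.03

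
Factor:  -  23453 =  -47^1*499^1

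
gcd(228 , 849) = 3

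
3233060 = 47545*68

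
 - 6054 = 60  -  6114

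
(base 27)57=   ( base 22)6A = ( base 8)216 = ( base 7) 262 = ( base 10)142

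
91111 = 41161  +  49950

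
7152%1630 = 632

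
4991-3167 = 1824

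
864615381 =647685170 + 216930211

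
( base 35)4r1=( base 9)8015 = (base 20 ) ec6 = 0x16D6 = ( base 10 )5846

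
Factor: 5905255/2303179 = 5^1 * 1181051^1*2303179^( - 1 ) 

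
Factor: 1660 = 2^2*5^1*83^1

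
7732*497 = 3842804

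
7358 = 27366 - 20008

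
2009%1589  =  420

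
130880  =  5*26176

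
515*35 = 18025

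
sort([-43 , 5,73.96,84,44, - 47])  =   [ - 47, - 43  ,  5,44 , 73.96,84]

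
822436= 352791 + 469645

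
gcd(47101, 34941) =19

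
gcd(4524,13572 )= 4524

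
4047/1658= 2 + 731/1658 = 2.44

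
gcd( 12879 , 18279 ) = 27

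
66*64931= 4285446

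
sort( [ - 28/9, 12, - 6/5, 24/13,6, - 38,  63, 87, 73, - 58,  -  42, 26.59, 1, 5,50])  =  [-58,  -  42, - 38 , - 28/9, - 6/5, 1, 24/13 , 5, 6, 12,26.59,  50,63, 73, 87 ] 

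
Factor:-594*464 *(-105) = 28939680 = 2^5*3^4*5^1*7^1 *11^1*29^1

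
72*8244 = 593568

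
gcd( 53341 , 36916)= 1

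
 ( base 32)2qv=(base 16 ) B5F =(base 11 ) 2207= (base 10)2911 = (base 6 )21251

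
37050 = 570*65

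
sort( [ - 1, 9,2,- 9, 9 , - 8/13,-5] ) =[-9, - 5, - 1, - 8/13, 2,  9,9 ] 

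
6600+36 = 6636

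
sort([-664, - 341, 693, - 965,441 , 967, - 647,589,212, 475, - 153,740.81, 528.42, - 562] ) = [ - 965, - 664, - 647, - 562, - 341, - 153, 212,441 , 475,528.42,589,693,740.81,967] 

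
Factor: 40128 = 2^6 * 3^1*11^1*19^1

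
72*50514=3637008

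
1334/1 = 1334 = 1334.00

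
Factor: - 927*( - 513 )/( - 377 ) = -3^5 * 13^( - 1 )*19^1*29^( - 1 )*103^1 = -475551/377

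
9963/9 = 1107 = 1107.00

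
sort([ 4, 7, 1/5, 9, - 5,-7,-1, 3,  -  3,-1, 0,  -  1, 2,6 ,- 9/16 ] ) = [-7, - 5, - 3,-1, - 1, - 1,-9/16,  0 , 1/5, 2,3 , 4, 6, 7, 9 ] 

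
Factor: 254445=3^1*5^1*16963^1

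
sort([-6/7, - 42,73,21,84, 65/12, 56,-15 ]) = [ - 42 ,  -  15,- 6/7, 65/12,  21,56,73, 84]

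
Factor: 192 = 2^6  *3^1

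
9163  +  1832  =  10995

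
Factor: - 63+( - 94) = - 157^1 = - 157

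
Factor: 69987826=2^1*34993913^1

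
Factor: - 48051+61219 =13168 = 2^4 * 823^1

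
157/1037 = 157/1037 =0.15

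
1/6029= 1/6029  =  0.00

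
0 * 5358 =0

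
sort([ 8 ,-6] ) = [ - 6,  8]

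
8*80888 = 647104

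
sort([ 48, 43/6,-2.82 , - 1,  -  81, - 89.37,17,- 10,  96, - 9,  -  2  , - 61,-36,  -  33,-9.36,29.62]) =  [ - 89.37, - 81, - 61, - 36, - 33, - 10, - 9.36, - 9, - 2.82, - 2,-1,  43/6, 17,29.62, 48, 96]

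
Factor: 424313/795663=3^ ( - 4) * 11^( - 1) * 19^(-1) * 47^(-1 ) * 424313^1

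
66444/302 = 33222/151= 220.01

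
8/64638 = 4/32319= 0.00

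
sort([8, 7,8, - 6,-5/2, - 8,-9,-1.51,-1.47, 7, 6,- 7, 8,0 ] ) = [-9,-8, - 7, - 6, - 5/2, - 1.51,-1.47, 0, 6,7,7,8, 8,8]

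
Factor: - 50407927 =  - 23^1*823^1*2663^1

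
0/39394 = 0 = 0.00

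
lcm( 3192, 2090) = 175560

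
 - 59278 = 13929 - 73207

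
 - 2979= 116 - 3095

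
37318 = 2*18659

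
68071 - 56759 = 11312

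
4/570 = 2/285 = 0.01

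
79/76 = 79/76 = 1.04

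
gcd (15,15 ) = 15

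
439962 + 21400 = 461362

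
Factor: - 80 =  - 2^4*5^1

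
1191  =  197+994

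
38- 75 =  - 37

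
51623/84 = 51623/84 = 614.56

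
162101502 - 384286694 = - 222185192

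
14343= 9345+4998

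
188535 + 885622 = 1074157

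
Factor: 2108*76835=161968180  =  2^2*5^1*11^2 * 17^1*31^1*127^1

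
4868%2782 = 2086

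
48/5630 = 24/2815= 0.01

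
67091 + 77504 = 144595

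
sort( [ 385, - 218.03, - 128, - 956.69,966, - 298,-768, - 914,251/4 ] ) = [ - 956.69  , - 914, - 768, - 298, - 218.03, - 128,251/4, 385,966 ] 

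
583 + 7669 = 8252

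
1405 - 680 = 725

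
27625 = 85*325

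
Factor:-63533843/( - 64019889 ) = 3^( - 4 )*23^1*1117^1*2473^1 * 790369^( - 1 )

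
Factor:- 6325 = - 5^2*11^1*23^1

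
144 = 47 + 97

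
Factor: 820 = 2^2*5^1*41^1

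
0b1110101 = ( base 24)4l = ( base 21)5C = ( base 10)117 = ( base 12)99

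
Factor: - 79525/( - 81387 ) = 3^( - 2)*5^2* 3181^1*9043^( - 1)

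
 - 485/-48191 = 485/48191= 0.01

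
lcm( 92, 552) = 552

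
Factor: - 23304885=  - 3^1*5^1*73^1*21283^1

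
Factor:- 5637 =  - 3^1*1879^1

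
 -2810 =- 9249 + 6439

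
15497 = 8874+6623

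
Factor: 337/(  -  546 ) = -2^(-1 )*3^( - 1 ) *7^(  -  1)*13^(- 1) * 337^1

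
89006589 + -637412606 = -548406017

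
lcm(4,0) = 0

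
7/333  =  7/333 = 0.02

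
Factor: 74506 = 2^1 * 37253^1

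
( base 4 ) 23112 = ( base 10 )726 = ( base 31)ND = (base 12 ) 506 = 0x2D6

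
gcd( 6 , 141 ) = 3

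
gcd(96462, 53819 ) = 1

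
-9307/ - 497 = 9307/497 = 18.73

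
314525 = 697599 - 383074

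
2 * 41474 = 82948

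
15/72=5/24 = 0.21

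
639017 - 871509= - 232492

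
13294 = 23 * 578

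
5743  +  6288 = 12031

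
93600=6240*15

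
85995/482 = 85995/482 = 178.41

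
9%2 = 1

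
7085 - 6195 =890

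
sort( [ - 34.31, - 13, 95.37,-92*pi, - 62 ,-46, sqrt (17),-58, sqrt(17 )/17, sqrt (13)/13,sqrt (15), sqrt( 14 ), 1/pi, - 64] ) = [ - 92*pi,-64,  -  62, - 58,  -  46,-34.31,-13,sqrt( 17 )/17,sqrt( 13 )/13, 1/pi, sqrt(14),sqrt(15 ),  sqrt( 17),95.37] 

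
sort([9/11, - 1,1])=[ - 1,9/11 , 1] 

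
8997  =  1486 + 7511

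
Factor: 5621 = 7^1*11^1*73^1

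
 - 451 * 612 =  - 276012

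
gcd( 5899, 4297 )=1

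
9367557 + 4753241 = 14120798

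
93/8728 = 93/8728 = 0.01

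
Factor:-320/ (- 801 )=2^6 * 3^( - 2)*5^1 * 89^( - 1 )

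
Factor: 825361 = 825361^1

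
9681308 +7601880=17283188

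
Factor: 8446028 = 2^2 * 2111507^1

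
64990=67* 970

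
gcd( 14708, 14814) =2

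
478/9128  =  239/4564 = 0.05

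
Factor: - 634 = - 2^1*317^1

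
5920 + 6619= 12539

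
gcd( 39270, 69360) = 510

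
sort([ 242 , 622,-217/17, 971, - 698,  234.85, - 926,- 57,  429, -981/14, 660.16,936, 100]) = [-926, -698,-981/14, - 57,-217/17,  100, 234.85,242,429,622,660.16,936, 971]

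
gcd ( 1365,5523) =21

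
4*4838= 19352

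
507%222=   63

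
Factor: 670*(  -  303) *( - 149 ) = 30248490 = 2^1*3^1*5^1*67^1*101^1*149^1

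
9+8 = 17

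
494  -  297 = 197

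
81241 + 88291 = 169532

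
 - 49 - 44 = -93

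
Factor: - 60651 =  - 3^2*23^1*293^1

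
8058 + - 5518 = 2540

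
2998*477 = 1430046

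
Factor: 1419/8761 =3^1 * 11^1*43^1*8761^ ( - 1 )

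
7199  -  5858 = 1341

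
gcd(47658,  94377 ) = 3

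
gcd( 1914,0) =1914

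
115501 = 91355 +24146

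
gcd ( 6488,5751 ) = 1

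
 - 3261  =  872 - 4133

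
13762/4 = 3440+1/2 = 3440.50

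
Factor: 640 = 2^7*5^1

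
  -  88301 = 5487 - 93788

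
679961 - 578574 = 101387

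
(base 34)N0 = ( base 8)1416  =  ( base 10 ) 782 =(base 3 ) 1001222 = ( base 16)30e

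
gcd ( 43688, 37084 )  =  508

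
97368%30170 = 6858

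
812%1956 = 812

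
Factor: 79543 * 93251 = 7417464293 = 17^1*4679^1 * 93251^1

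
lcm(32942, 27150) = 2470650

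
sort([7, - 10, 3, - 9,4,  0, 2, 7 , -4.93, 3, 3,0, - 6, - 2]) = [ - 10, - 9, - 6, - 4.93, - 2, 0,  0 , 2, 3, 3,3, 4 , 7, 7 ]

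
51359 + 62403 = 113762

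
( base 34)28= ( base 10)76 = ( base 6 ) 204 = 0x4C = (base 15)51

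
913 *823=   751399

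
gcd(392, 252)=28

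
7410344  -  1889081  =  5521263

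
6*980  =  5880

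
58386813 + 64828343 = 123215156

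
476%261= 215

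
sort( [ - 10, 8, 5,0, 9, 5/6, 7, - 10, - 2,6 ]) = [ - 10, - 10, - 2,0, 5/6,  5 , 6, 7,8,9 ] 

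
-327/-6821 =327/6821 = 0.05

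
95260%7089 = 3103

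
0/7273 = 0 = 0.00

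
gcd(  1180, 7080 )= 1180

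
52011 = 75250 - 23239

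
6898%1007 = 856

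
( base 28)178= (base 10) 988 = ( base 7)2611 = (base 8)1734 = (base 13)5B0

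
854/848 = 1 + 3/424= 1.01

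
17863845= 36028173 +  - 18164328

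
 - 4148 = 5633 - 9781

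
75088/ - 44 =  - 18772/11=-1706.55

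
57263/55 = 57263/55 =1041.15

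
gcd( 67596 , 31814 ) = 2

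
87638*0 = 0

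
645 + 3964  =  4609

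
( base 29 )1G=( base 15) 30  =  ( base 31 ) 1e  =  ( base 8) 55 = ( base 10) 45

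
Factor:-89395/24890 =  - 2^( - 1 )*131^(-1 )*941^1=- 941/262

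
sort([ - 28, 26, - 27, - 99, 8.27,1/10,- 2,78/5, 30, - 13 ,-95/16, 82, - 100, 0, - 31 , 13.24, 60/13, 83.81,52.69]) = [ - 100,-99, - 31, - 28,  -  27, - 13, - 95/16, - 2, 0,1/10, 60/13,8.27,  13.24, 78/5, 26, 30, 52.69, 82,83.81 ] 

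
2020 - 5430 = -3410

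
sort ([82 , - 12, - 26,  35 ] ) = [ - 26, -12,35, 82]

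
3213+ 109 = 3322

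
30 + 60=90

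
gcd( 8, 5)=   1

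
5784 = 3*1928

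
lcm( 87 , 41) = 3567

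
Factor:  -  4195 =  - 5^1 * 839^1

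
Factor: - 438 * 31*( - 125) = 1697250= 2^1*3^1 * 5^3  *  31^1*73^1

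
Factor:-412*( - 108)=2^4 * 3^3*103^1 = 44496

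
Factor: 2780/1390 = 2= 2^1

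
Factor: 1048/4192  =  1/4=2^( - 2 )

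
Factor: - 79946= - 2^1*71^1*563^1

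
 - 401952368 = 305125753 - 707078121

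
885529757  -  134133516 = 751396241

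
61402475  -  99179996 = -37777521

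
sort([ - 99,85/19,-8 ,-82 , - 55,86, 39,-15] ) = [-99,-82, -55, - 15,-8 , 85/19,39,86 ] 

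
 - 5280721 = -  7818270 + 2537549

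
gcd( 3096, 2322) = 774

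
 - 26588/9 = - 26588/9 = - 2954.22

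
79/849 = 79/849 = 0.09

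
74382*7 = 520674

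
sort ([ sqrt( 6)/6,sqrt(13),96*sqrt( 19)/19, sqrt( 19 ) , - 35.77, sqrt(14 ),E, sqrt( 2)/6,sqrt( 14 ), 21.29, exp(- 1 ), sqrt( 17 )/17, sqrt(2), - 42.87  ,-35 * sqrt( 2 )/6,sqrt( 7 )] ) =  [-42.87, - 35.77, - 35*sqrt( 2)/6,sqrt( 2)/6, sqrt( 17)/17, exp( - 1),  sqrt(6 ) /6, sqrt(2), sqrt( 7 ), E , sqrt( 13), sqrt( 14), sqrt (14), sqrt ( 19),21.29, 96 * sqrt( 19 ) /19]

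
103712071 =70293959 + 33418112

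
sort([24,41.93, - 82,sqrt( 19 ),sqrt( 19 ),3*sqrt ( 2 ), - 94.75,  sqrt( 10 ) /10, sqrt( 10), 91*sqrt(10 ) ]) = [ - 94.75 , - 82, sqrt(10)/10,sqrt(10 ),3*sqrt(2 ) , sqrt( 19 ),sqrt( 19 ),24,41.93, 91*sqrt(10) ] 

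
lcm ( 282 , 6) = 282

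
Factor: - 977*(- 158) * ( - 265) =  - 2^1*5^1*53^1*79^1*977^1 = - 40906990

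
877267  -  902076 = - 24809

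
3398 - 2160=1238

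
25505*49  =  1249745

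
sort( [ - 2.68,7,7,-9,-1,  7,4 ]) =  [ - 9, - 2.68, - 1,4,7,  7,7 ]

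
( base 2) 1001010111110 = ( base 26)72e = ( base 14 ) 1A6A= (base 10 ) 4798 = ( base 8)11276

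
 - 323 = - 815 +492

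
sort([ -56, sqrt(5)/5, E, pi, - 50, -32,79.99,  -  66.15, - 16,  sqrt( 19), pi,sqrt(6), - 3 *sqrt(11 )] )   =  [ - 66.15, - 56,-50, - 32, - 16, - 3* sqrt(11), sqrt ( 5)/5,sqrt( 6), E,pi, pi,  sqrt( 19), 79.99] 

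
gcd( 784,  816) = 16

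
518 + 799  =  1317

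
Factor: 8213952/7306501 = 2^6*3^1*37^( -1 )*59^( - 1) * 179^1*239^1*3347^( - 1) 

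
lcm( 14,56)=56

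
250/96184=125/48092 = 0.00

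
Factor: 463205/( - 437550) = -2^( - 1) *3^(  -  1)*5^(-1)*2917^( - 1 ) *92641^1  =  - 92641/87510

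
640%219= 202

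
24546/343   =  71 + 193/343 = 71.56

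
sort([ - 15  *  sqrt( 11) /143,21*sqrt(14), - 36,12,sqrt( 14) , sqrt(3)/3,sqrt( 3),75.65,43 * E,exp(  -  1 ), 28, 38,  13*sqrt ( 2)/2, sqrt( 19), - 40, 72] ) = [ - 40, - 36, - 15*sqrt( 11)/143,exp ( - 1 ) , sqrt( 3)/3,sqrt( 3),sqrt ( 14 ), sqrt( 19),13*sqrt( 2 )/2,  12, 28,38,72 , 75.65, 21*sqrt( 14), 43 * E ]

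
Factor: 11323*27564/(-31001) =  - 2^2*3^1*13^2 * 29^( - 1) * 67^1 * 1069^( - 1 )*2297^1  =  - 312107172/31001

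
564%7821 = 564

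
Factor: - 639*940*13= - 2^2 * 3^2 *5^1 *13^1*47^1*71^1 = - 7808580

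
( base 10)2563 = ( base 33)2bm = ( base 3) 10111221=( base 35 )238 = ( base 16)A03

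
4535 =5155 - 620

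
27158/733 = 37+37/733 = 37.05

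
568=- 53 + 621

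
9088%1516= 1508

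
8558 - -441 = 8999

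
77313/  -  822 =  - 25771/274 = - 94.05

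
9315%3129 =3057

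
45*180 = 8100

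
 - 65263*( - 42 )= 2741046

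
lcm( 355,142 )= 710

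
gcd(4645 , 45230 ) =5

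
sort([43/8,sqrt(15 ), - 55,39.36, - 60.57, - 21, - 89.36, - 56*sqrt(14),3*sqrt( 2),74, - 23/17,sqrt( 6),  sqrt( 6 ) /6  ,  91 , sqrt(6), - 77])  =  [ - 56*sqrt( 14), - 89.36, -77, - 60.57, - 55, - 21, - 23/17, sqrt ( 6 )/6, sqrt(6 ) , sqrt(6 ) , sqrt( 15),  3*sqrt( 2),43/8,  39.36, 74,91] 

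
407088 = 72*5654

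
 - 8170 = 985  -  9155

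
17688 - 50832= - 33144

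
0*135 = 0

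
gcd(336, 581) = 7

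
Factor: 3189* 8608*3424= 2^10*3^1*107^1*269^1*1063^1  =  93991922688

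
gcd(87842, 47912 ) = 2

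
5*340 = 1700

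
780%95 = 20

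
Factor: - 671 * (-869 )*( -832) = -2^6 *11^2*13^1*61^1*79^1 = -  485138368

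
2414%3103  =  2414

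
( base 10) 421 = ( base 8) 645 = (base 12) 2B1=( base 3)120121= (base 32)d5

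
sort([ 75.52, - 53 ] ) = [-53,75.52 ]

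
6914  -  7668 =-754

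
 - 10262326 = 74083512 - 84345838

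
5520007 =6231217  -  711210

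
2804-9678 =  - 6874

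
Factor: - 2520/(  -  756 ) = 2^1*3^( -1)*5^1 = 10/3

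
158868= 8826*18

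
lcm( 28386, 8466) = 482562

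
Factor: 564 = 2^2*3^1 *47^1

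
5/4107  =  5/4107 = 0.00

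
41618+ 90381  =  131999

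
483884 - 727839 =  - 243955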